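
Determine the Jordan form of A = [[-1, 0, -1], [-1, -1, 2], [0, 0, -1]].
J = [[-1, 1, 0], [0, -1, 1], [0, 0, -1]]

The characteristic polynomial is det(xI - A) = (x + 1)^3, so the eigenvalues are -1 (algebraic multiplicity 3).

For λ = -1: rank(A + I) = 2, rank((A + I)^2) = 1, rank((A + I)^3) = 0. The eigenspace has dimension 3 - 2 = 1, so there is 1 Jordan block; the rank sequence gives block sizes [3].

Assembling the blocks gives the Jordan form J above.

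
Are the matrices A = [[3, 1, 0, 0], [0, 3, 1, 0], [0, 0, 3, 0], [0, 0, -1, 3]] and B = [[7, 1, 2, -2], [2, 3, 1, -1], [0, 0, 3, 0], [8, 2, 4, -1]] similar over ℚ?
Two matrices over a field are similar if and only if they have the same invariant factors.

Both A and B have characteristic polynomial (x - 3)^4 and minimal polynomial (x - 3)^3. Computing further, both have invariant factors x - 3, (x - 3)^3. Hence A and B are similar.

Yes.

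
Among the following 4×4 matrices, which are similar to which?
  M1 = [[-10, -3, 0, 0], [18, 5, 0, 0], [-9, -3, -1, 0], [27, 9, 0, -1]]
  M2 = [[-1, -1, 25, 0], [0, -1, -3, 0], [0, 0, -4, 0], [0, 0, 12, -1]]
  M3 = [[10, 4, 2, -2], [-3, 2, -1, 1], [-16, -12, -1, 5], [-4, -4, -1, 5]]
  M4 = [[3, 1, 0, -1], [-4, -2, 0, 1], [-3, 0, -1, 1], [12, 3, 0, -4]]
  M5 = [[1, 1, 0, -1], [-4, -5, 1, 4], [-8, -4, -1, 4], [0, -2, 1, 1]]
Characteristic polynomials: χ_{M1} = (x + 1)^3(x + 4), χ_{M2} = (x + 1)^3(x + 4), χ_{M3} = (x - 4)^4, χ_{M4} = (x + 1)^4, χ_{M5} = (x + 1)^4.

{M1}: invariant factors x + 1, x + 1, (x + 1)(x + 4).

{M2}: invariant factors x + 1, (x + 1)^2(x + 4).

{M3}: invariant factors (x - 4)^2, (x - 4)^2.

{M4, M5}: invariant factors (x + 1)^2, (x + 1)^2.

Matrices are similar if and only if their invariant-factor lists agree; the partition into similarity classes is {M1}, {M2}, {M3}, {M4, M5}.

4 classes: {M1}, {M2}, {M3}, {M4, M5}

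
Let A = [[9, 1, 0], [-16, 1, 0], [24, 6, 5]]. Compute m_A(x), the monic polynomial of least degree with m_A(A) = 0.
m_A(x) = (x - 5)^2

The characteristic polynomial factors as (x - 5)^3. The minimal polynomial is ∏(x - λ)^{k_λ} where k_λ is the size of the largest Jordan block at λ.

For λ = 5: rank(A - 5I) = 1, and the largest Jordan block has size 2 (the smallest k with rank((A - 5I)^k) = rank((A - 5I)^(k+1))).

So m_A(x) = (x - 5)^2.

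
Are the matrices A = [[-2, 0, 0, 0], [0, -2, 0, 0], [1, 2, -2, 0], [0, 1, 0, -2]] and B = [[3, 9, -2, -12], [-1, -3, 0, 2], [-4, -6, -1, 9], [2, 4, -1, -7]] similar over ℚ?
Two matrices over a field are similar if and only if they have the same invariant factors.

Both A and B have characteristic polynomial (x + 2)^4 and minimal polynomial (x + 2)^2. Computing further, both have invariant factors (x + 2)^2, (x + 2)^2. Hence A and B are similar.

Yes.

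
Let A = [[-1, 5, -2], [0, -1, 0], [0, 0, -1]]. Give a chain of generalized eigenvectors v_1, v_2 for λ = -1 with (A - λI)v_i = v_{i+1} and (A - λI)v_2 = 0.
v_1 = [[0, 1, 2]]^T, v_2 = [[1, 0, 0]]^T

We seek v_1 ∈ ker((A + I)^2) \ ker(A + I), then set v_{i+1} = (A + I) v_i.

One such chain is v_1 = [[0, 1, 2]]^T, v_2 = [[1, 0, 0]]^T. Check: (A + I) v_2 = [[0, 0, 0]]^T = 0.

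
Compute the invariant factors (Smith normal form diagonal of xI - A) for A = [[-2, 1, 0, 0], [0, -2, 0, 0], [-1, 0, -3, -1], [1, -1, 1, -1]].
The Jordan structure of A has elementary divisors (x + 2)^2, (x + 2)^2. Arranging the block sizes at each eigenvalue in decreasing order and taking row products gives the invariant factors.

Invariant factors (smallest first, each dividing the next): (x + 2)^2, (x + 2)^2.

Check: the last factor (x + 2)^2 is the minimal polynomial, and the product (x + 2)^4 is the characteristic polynomial.

(x + 2)^2, (x + 2)^2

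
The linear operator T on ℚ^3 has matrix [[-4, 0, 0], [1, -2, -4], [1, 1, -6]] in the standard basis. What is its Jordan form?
J = [[-4, 1, 0], [0, -4, 1], [0, 0, -4]]

The characteristic polynomial is det(xI - A) = (x + 4)^3, so the eigenvalues are -4 (algebraic multiplicity 3).

For λ = -4: rank(A + 4I) = 2, rank((A + 4I)^2) = 1, rank((A + 4I)^3) = 0. The eigenspace has dimension 3 - 2 = 1, so there is 1 Jordan block; the rank sequence gives block sizes [3].

Assembling the blocks gives the Jordan form J above.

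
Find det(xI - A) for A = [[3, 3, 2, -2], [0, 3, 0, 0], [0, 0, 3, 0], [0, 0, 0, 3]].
xI - A = [[x - 3, -3, -2, 2], [0, x - 3, 0, 0], [0, 0, x - 3, 0], [0, 0, 0, x - 3]].

Expanding det(xI - A) along the first row:
det(xI - A) = + (x - 3)·det([[x - 3, 0, 0], [0, x - 3, 0], [0, 0, x - 3]]) - (-3)·det([[0, 0, 0], [0, x - 3, 0], [0, 0, x - 3]]) + (-2)·det([[0, x - 3, 0], [0, 0, 0], [0, 0, x - 3]]) - (2)·det([[0, x - 3, 0], [0, 0, x - 3], [0, 0, 0]]).

Evaluating gives χ_A(x) = x^4 - 12x^3 + 54x^2 - 108x + 81 = (x - 3)^4.

χ_A(x) = (x - 3)^4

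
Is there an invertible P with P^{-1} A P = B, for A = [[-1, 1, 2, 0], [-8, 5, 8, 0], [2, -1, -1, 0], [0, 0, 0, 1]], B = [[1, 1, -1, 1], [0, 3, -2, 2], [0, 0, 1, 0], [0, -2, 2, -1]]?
Yes.

Two matrices over a field are similar if and only if they have the same invariant factors.

Both A and B have characteristic polynomial (x - 1)^4 and minimal polynomial (x - 1)^2. Computing further, both have invariant factors x - 1, x - 1, (x - 1)^2. Hence A and B are similar.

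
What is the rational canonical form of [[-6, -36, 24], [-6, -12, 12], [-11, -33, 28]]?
The invariant factors of A (the non-unit diagonal entries of the Smith normal form of xI - A over ℚ[x]) are x - 6, (x - 6)(x + 2), each dividing the next. The characteristic polynomial is their product, (x - 6)^2(x + 2).

The rational canonical form is the block-diagonal matrix of companion matrices C(f_i):
R = [[6, 0, 0], [0, 0, 12], [0, 1, 4]].

R = [[6, 0, 0], [0, 0, 12], [0, 1, 4]]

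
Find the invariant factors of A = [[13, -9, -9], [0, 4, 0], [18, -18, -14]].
x - 4, (x - 4)(x + 5)

The Jordan structure of A has elementary divisors (x + 5), (x - 4), (x - 4). Arranging the block sizes at each eigenvalue in decreasing order and taking row products gives the invariant factors.

Invariant factors (smallest first, each dividing the next): x - 4, (x - 4)(x + 5).

Check: the last factor (x - 4)(x + 5) is the minimal polynomial, and the product (x - 4)^2(x + 5) is the characteristic polynomial.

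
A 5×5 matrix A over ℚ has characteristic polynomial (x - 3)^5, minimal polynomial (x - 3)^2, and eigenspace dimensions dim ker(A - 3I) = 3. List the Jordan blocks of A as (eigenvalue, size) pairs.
Jordan blocks: (3, 2), (3, 2), (3, 1)

λ = 3: algebraic multiplicity 5 (exponent in χ_A), largest block size 2 (exponent in m_A), 3 blocks (geometric multiplicity). These force block sizes [2, 2, 1].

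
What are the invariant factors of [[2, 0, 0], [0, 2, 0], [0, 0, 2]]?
x - 2, x - 2, x - 2

The Jordan structure of A has elementary divisors (x - 2), (x - 2), (x - 2). Arranging the block sizes at each eigenvalue in decreasing order and taking row products gives the invariant factors.

Invariant factors (smallest first, each dividing the next): x - 2, x - 2, x - 2.

Check: the last factor x - 2 is the minimal polynomial, and the product (x - 2)^3 is the characteristic polynomial.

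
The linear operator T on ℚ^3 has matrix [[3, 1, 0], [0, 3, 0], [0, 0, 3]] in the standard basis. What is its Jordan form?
J = [[3, 1, 0], [0, 3, 0], [0, 0, 3]]

The characteristic polynomial is det(xI - A) = (x - 3)^3, so the eigenvalues are 3 (algebraic multiplicity 3).

For λ = 3: rank(A - 3I) = 1, rank((A - 3I)^2) = 0. The eigenspace has dimension 3 - 1 = 2, so there are 2 Jordan blocks; the rank sequence gives block sizes [2, 1].

Assembling the blocks gives the Jordan form J above.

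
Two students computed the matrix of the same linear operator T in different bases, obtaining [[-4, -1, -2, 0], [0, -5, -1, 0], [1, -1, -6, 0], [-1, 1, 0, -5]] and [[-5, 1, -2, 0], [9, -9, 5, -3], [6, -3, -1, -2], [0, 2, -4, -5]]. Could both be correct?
Two matrices over a field are similar if and only if they have the same invariant factors.

Both A and B have characteristic polynomial (x + 5)^4 and minimal polynomial (x + 5)^3. Computing further, both have invariant factors x + 5, (x + 5)^3. Hence A and B are similar.

Yes.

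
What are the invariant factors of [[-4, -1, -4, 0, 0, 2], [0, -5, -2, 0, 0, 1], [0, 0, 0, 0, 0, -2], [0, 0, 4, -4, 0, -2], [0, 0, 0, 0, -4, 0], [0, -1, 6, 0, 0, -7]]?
x + 4, x + 4, x + 4, (x + 4)^3

The Jordan structure of A has elementary divisors (x + 4)^3, (x + 4), (x + 4), (x + 4). Arranging the block sizes at each eigenvalue in decreasing order and taking row products gives the invariant factors.

Invariant factors (smallest first, each dividing the next): x + 4, x + 4, x + 4, (x + 4)^3.

Check: the last factor (x + 4)^3 is the minimal polynomial, and the product (x + 4)^6 is the characteristic polynomial.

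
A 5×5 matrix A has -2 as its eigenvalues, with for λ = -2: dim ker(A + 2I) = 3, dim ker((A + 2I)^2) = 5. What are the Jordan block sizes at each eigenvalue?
Jordan blocks: (-2, 2), (-2, 2), (-2, 1)

λ = -2: successive nullity increments [3, 2] count blocks of size ≥ k; block sizes are [2, 2, 1].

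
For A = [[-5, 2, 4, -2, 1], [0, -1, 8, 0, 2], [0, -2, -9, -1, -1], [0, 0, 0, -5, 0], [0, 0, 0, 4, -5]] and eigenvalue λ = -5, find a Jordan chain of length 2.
v_1 = [[0, 1, 0, 0, -1]]^T, v_2 = [[1, 2, -1, 0, 0]]^T

We seek v_1 ∈ ker((A + 5I)^2) \ ker(A + 5I), then set v_{i+1} = (A + 5I) v_i.

One such chain is v_1 = [[0, 1, 0, 0, -1]]^T, v_2 = [[1, 2, -1, 0, 0]]^T. Check: (A + 5I) v_2 = [[0, 0, 0, 0, 0]]^T = 0.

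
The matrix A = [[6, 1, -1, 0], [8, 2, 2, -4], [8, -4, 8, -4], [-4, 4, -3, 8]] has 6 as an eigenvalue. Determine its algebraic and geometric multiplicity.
The characteristic polynomial is (x - 6)^4, so the factor x - 6 appears with exponent 4: the algebraic multiplicity is 4.

rank(A - 6I) = 2, so the eigenspace has dimension 4 - 2 = 2: the geometric multiplicity is 2.

Since 2 < 4, A is not diagonalizable.

algebraic multiplicity 4, geometric multiplicity 2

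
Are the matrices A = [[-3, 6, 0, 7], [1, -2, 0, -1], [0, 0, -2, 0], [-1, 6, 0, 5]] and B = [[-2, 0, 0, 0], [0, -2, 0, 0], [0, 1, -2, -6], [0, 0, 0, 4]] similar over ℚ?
Two matrices over a field are similar if and only if they have the same invariant factors.

Both A and B have characteristic polynomial (x - 4)(x + 2)^3 and minimal polynomial (x - 4)(x + 2)^2. Computing further, both have invariant factors x + 2, (x - 4)(x + 2)^2. Hence A and B are similar.

Yes.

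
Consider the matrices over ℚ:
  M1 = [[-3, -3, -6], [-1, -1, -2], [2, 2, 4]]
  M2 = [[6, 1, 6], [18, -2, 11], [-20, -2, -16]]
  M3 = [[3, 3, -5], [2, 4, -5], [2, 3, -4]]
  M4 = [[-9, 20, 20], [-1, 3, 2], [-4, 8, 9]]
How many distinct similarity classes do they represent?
3 classes: {M1}, {M2}, {M3, M4}

Characteristic polynomials: χ_{M1} = x^3, χ_{M2} = (x + 4)^3, χ_{M3} = (x - 1)^3, χ_{M4} = (x - 1)^3.

{M1}: invariant factors x, x^2.

{M2}: invariant factors (x + 4)^3.

{M3, M4}: invariant factors x - 1, (x - 1)^2.

Matrices are similar if and only if their invariant-factor lists agree; the partition into similarity classes is {M1}, {M2}, {M3, M4}.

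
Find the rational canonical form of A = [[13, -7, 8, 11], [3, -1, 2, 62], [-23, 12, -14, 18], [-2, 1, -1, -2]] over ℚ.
The invariant factors of A (the non-unit diagonal entries of the Smith normal form of xI - A over ℚ[x]) are (x - 5)(x + 3)^3, each dividing the next. The characteristic polynomial is their product, (x - 5)(x + 3)^3.

The rational canonical form is the block-diagonal matrix of companion matrices C(f_i):
R = [[0, 0, 0, 135], [1, 0, 0, 108], [0, 1, 0, 18], [0, 0, 1, -4]].

R = [[0, 0, 0, 135], [1, 0, 0, 108], [0, 1, 0, 18], [0, 0, 1, -4]]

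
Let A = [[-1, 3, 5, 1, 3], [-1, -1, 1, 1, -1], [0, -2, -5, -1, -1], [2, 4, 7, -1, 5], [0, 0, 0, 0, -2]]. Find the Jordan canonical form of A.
J = [[-2, 1, 0, 0, 0], [0, -2, 0, 0, 0], [0, 0, -2, 1, 0], [0, 0, 0, -2, 0], [0, 0, 0, 0, -2]]

The characteristic polynomial is det(xI - A) = (x + 2)^5, so the eigenvalues are -2 (algebraic multiplicity 5).

For λ = -2: rank(A + 2I) = 2, rank((A + 2I)^2) = 0. The eigenspace has dimension 5 - 2 = 3, so there are 3 Jordan blocks; the rank sequence gives block sizes [2, 2, 1].

Assembling the blocks gives the Jordan form J above.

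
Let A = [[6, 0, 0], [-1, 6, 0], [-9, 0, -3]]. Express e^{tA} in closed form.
A has Jordan form J = [[-3, 0, 0], [0, 6, 1], [0, 0, 6]] with A = PJP^{-1}, so e^{tA} = P e^{tJ} P^{-1}.

For a Jordan block J_k(λ), e^{tJ_k(λ)} = e^{λt} · (I + tN + t^2 N^2/2! + ... + t^{k-1} N^{k-1}/(k-1)!) where N is the nilpotent superdiagonal part.

Assembling the blocks and conjugating back gives the entries of e^{tA} as shown above.

e^{tA} = [[e^{6*t}, 0, 0], [-t*e^{6*t}, e^{6*t}, 0], [(1 - e^{9*t})*e^{-3*t}, 0, e^{-3*t}]]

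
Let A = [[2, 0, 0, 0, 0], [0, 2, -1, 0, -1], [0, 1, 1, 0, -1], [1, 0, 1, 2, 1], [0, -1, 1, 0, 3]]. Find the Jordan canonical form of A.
J = [[2, 1, 0, 0, 0], [0, 2, 1, 0, 0], [0, 0, 2, 0, 0], [0, 0, 0, 2, 1], [0, 0, 0, 0, 2]]

The characteristic polynomial is det(xI - A) = (x - 2)^5, so the eigenvalues are 2 (algebraic multiplicity 5).

For λ = 2: rank(A - 2I) = 3, rank((A - 2I)^2) = 1, rank((A - 2I)^3) = 0. The eigenspace has dimension 5 - 3 = 2, so there are 2 Jordan blocks; the rank sequence gives block sizes [3, 2].

Assembling the blocks gives the Jordan form J above.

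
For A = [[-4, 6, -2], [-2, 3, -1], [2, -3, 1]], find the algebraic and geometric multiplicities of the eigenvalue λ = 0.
The characteristic polynomial is x^3, so the factor x appears with exponent 3: the algebraic multiplicity is 3.

rank(A) = 1, so the eigenspace has dimension 3 - 1 = 2: the geometric multiplicity is 2.

Since 2 < 3, A is not diagonalizable.

algebraic multiplicity 3, geometric multiplicity 2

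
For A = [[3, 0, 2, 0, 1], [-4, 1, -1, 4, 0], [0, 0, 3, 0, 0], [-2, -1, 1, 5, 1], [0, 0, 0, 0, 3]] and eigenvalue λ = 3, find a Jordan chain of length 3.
We seek v_1 ∈ ker((A - 3I)^3) \ ker((A - 3I)^2), then set v_{i+1} = (A - 3I) v_i.

One such chain is v_1 = [[0, 0, 1, 0, 0]]^T, v_2 = [[2, -1, 0, 1, 0]]^T, v_3 = [[0, -2, 0, -1, 0]]^T. Check: (A - 3I) v_3 = [[0, 0, 0, 0, 0]]^T = 0.

v_1 = [[0, 0, 1, 0, 0]]^T, v_2 = [[2, -1, 0, 1, 0]]^T, v_3 = [[0, -2, 0, -1, 0]]^T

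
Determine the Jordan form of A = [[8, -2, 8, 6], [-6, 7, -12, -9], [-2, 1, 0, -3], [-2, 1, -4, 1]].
The characteristic polynomial is det(xI - A) = (x - 4)^4, so the eigenvalues are 4 (algebraic multiplicity 4).

For λ = 4: rank(A - 4I) = 1, rank((A - 4I)^2) = 0. The eigenspace has dimension 4 - 1 = 3, so there are 3 Jordan blocks; the rank sequence gives block sizes [2, 1, 1].

Assembling the blocks gives the Jordan form J above.

J = [[4, 1, 0, 0], [0, 4, 0, 0], [0, 0, 4, 0], [0, 0, 0, 4]]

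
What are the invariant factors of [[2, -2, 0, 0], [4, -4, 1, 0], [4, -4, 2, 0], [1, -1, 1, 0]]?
The Jordan structure of A has elementary divisors x^3, x. Arranging the block sizes at each eigenvalue in decreasing order and taking row products gives the invariant factors.

Invariant factors (smallest first, each dividing the next): x, x^3.

Check: the last factor x^3 is the minimal polynomial, and the product x^4 is the characteristic polynomial.

x, x^3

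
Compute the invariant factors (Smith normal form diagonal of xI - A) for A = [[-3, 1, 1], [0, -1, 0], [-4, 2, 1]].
x + 1, (x + 1)^2

The Jordan structure of A has elementary divisors (x + 1)^2, (x + 1). Arranging the block sizes at each eigenvalue in decreasing order and taking row products gives the invariant factors.

Invariant factors (smallest first, each dividing the next): x + 1, (x + 1)^2.

Check: the last factor (x + 1)^2 is the minimal polynomial, and the product (x + 1)^3 is the characteristic polynomial.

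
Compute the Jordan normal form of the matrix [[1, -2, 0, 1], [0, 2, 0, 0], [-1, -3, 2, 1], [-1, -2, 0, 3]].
The characteristic polynomial is det(xI - A) = (x - 2)^4, so the eigenvalues are 2 (algebraic multiplicity 4).

For λ = 2: rank(A - 2I) = 2, rank((A - 2I)^2) = 0. The eigenspace has dimension 4 - 2 = 2, so there are 2 Jordan blocks; the rank sequence gives block sizes [2, 2].

Assembling the blocks gives the Jordan form J above.

J = [[2, 1, 0, 0], [0, 2, 0, 0], [0, 0, 2, 1], [0, 0, 0, 2]]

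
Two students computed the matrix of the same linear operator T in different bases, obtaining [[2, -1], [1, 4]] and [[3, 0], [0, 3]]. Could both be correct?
No.

Both have characteristic polynomial (x - 3)^2, but the minimal polynomial of A is (x - 3)^2 while the minimal polynomial of B is x - 3. The minimal polynomial is a similarity invariant, so A and B are not similar.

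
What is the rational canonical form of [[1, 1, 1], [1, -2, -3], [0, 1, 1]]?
R = [[0, 0, 1], [1, 0, 1], [0, 1, 0]]

The invariant factors of A (the non-unit diagonal entries of the Smith normal form of xI - A over ℚ[x]) are x^3 - x - 1, each dividing the next. The characteristic polynomial is their product, x^3 - x - 1.

The rational canonical form is the block-diagonal matrix of companion matrices C(f_i):
R = [[0, 0, 1], [1, 0, 1], [0, 1, 0]].

Note the characteristic polynomial does not split into linear factors over ℚ, so A has no Jordan form over ℚ; the rational canonical form exists over any field.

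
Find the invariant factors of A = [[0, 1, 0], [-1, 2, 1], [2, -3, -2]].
x^3

The Jordan structure of A has elementary divisors x^3. Arranging the block sizes at each eigenvalue in decreasing order and taking row products gives the invariant factors.

Invariant factors (smallest first, each dividing the next): x^3.

Check: the last factor x^3 is the minimal polynomial, and the product x^3 is the characteristic polynomial.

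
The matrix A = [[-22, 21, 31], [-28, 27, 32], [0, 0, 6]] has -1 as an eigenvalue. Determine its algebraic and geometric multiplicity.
algebraic multiplicity 1, geometric multiplicity 1

The characteristic polynomial is (x - 6)^2(x + 1), so the factor x + 1 appears with exponent 1: the algebraic multiplicity is 1.

rank(A + I) = 2, so the eigenspace has dimension 3 - 2 = 1: the geometric multiplicity is 1.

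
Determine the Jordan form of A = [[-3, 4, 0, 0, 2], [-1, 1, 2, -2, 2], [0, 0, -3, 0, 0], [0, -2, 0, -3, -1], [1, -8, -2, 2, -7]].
J = [[-3, 1, 0, 0, 0], [0, -3, 1, 0, 0], [0, 0, -3, 0, 0], [0, 0, 0, -3, 0], [0, 0, 0, 0, -3]]

The characteristic polynomial is det(xI - A) = (x + 3)^5, so the eigenvalues are -3 (algebraic multiplicity 5).

For λ = -3: rank(A + 3I) = 2, rank((A + 3I)^2) = 1, rank((A + 3I)^3) = 0. The eigenspace has dimension 5 - 2 = 3, so there are 3 Jordan blocks; the rank sequence gives block sizes [3, 1, 1].

Assembling the blocks gives the Jordan form J above.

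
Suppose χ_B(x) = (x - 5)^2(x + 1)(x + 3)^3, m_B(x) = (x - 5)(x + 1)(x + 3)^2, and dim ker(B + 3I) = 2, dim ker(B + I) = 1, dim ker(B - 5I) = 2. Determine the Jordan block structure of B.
Jordan blocks: (-3, 2), (-3, 1), (-1, 1), (5, 1), (5, 1)

λ = -3: algebraic multiplicity 3 (exponent in χ_B), largest block size 2 (exponent in m_B), 2 blocks (geometric multiplicity). These force block sizes [2, 1].
λ = -1: algebraic multiplicity 1 (exponent in χ_B), largest block size 1 (exponent in m_B), 1 block (geometric multiplicity). This forces block sizes [1].
λ = 5: algebraic multiplicity 2 (exponent in χ_B), largest block size 1 (exponent in m_B), 2 blocks (geometric multiplicity). These force block sizes [1, 1].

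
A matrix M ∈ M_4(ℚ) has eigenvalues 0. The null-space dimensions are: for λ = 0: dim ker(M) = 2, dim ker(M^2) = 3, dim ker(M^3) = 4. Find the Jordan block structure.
λ = 0: successive nullity increments [2, 1, 1] count blocks of size ≥ k; block sizes are [3, 1].

Jordan blocks: (0, 3), (0, 1)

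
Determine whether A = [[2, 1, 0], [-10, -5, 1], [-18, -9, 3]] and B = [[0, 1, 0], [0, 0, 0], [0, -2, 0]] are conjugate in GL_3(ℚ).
Both have characteristic polynomial x^3, but the minimal polynomial of A is x^3 while the minimal polynomial of B is x^2. The minimal polynomial is a similarity invariant, so A and B are not similar.

No.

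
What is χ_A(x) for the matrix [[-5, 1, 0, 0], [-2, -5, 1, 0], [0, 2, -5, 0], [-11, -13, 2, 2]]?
xI - A = [[x + 5, -1, 0, 0], [2, x + 5, -1, 0], [0, -2, x + 5, 0], [11, 13, -2, x - 2]].

Expanding det(xI - A) along the first row:
det(xI - A) = + (x + 5)·det([[x + 5, -1, 0], [-2, x + 5, 0], [13, -2, x - 2]]) - (-1)·det([[2, -1, 0], [0, x + 5, 0], [11, -2, x - 2]]) + (0)·det([[2, x + 5, 0], [0, -2, 0], [11, 13, x - 2]]) - (0)·det([[2, x + 5, -1], [0, -2, x + 5], [11, 13, -2]]).

Evaluating gives χ_A(x) = x^4 + 13x^3 + 45x^2 - 25x - 250 = (x - 2)(x + 5)^3.

χ_A(x) = (x - 2)(x + 5)^3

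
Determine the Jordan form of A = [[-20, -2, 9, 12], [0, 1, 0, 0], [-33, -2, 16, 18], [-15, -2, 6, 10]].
The characteristic polynomial is det(xI - A) = (x - 4)(x - 1)^3, so the eigenvalues are 1 (algebraic multiplicity 3), 4 (algebraic multiplicity 1).

For λ = 1: rank(A - I) = 2, rank((A - I)^2) = 1. The eigenspace has dimension 4 - 2 = 2, so there are 2 Jordan blocks; the rank sequence gives block sizes [2, 1].

For λ = 4: algebraic multiplicity 1 gives one 1×1 block.

Assembling the blocks gives the Jordan form J above.

J = [[1, 1, 0, 0], [0, 1, 0, 0], [0, 0, 1, 0], [0, 0, 0, 4]]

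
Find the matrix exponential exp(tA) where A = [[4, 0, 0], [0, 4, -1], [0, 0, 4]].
A has Jordan form J = [[4, 1, 0], [0, 4, 0], [0, 0, 4]] with A = PJP^{-1}, so e^{tA} = P e^{tJ} P^{-1}.

For a Jordan block J_k(λ), e^{tJ_k(λ)} = e^{λt} · (I + tN + t^2 N^2/2! + ... + t^{k-1} N^{k-1}/(k-1)!) where N is the nilpotent superdiagonal part.

Assembling the blocks and conjugating back gives the entries of e^{tA} as shown above.

e^{tA} = [[e^{4*t}, 0, 0], [0, e^{4*t}, -t*e^{4*t}], [0, 0, e^{4*t}]]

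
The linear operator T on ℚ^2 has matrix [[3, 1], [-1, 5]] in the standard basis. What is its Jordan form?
J = [[4, 1], [0, 4]]

The characteristic polynomial is det(xI - A) = (x - 4)^2, so the eigenvalues are 4 (algebraic multiplicity 2).

For λ = 4: rank(A - 4I) = 1, rank((A - 4I)^2) = 0. The eigenspace has dimension 2 - 1 = 1, so there is 1 Jordan block; the rank sequence gives block sizes [2].

Assembling the blocks gives the Jordan form J above.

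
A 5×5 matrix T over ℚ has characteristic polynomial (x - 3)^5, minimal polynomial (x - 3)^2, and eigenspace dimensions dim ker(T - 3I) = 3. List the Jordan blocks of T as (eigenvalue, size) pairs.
Jordan blocks: (3, 2), (3, 2), (3, 1)

λ = 3: algebraic multiplicity 5 (exponent in χ_T), largest block size 2 (exponent in m_T), 3 blocks (geometric multiplicity). These force block sizes [2, 2, 1].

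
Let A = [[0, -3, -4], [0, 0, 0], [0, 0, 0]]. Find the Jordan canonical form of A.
J = [[0, 1, 0], [0, 0, 0], [0, 0, 0]]

The characteristic polynomial is det(xI - A) = x^3, so the eigenvalues are 0 (algebraic multiplicity 3).

For λ = 0: rank(A) = 1, rank(A^2) = 0. The eigenspace has dimension 3 - 1 = 2, so there are 2 Jordan blocks; the rank sequence gives block sizes [2, 1].

Assembling the blocks gives the Jordan form J above.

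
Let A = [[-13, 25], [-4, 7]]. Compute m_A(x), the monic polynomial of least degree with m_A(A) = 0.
The characteristic polynomial factors as (x + 3)^2. The minimal polynomial is ∏(x - λ)^{k_λ} where k_λ is the size of the largest Jordan block at λ.

For λ = -3: rank(A + 3I) = 1, and the largest Jordan block has size 2 (the smallest k with rank((A + 3I)^k) = rank((A + 3I)^(k+1))).

So m_A(x) = (x + 3)^2.

m_A(x) = (x + 3)^2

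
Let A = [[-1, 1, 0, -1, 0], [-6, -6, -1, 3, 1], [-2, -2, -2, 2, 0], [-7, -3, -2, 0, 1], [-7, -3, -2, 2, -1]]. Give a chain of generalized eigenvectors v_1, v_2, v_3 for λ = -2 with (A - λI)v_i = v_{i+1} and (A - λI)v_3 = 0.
We seek v_1 ∈ ker((A + 2I)^3) \ ker((A + 2I)^2), then set v_{i+1} = (A + 2I) v_i.

One such chain is v_1 = [[1, -4, -1, -3, -1]]^T, v_2 = [[0, 1, 0, 0, 0]]^T, v_3 = [[1, -4, -2, -3, -3]]^T. Check: (A + 2I) v_3 = [[0, 0, 0, 0, 0]]^T = 0.

v_1 = [[1, -4, -1, -3, -1]]^T, v_2 = [[0, 1, 0, 0, 0]]^T, v_3 = [[1, -4, -2, -3, -3]]^T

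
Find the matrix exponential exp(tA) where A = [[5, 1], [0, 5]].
e^{tA} = [[e^{5*t}, t*e^{5*t}], [0, e^{5*t}]]

A has Jordan form J = [[5, 1], [0, 5]] with A = PJP^{-1}, so e^{tA} = P e^{tJ} P^{-1}.

For a Jordan block J_k(λ), e^{tJ_k(λ)} = e^{λt} · (I + tN + t^2 N^2/2! + ... + t^{k-1} N^{k-1}/(k-1)!) where N is the nilpotent superdiagonal part.

Assembling the blocks and conjugating back gives the entries of e^{tA} as shown above.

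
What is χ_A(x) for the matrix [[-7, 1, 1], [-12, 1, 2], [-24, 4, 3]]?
xI - A = [[x + 7, -1, -1], [12, x - 1, -2], [24, -4, x - 3]].

Expanding det(xI - A) along the first row:
det(xI - A) = + (x + 7)·det([[x - 1, -2], [-4, x - 3]]) - (-1)·det([[12, -2], [24, x - 3]]) + (-1)·det([[12, x - 1], [24, -4]]).

Evaluating gives χ_A(x) = x^3 + 3x^2 + 3x + 1 = (x + 1)^3.

χ_A(x) = (x + 1)^3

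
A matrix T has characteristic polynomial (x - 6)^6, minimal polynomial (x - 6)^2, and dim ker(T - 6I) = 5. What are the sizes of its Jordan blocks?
λ = 6: algebraic multiplicity 6 (exponent in χ_T), largest block size 2 (exponent in m_T), 5 blocks (geometric multiplicity). These force block sizes [2, 1, 1, 1, 1].

Jordan blocks: (6, 2), (6, 1), (6, 1), (6, 1), (6, 1)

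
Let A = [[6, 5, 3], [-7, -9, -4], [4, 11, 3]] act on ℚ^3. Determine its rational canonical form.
The invariant factors of A (the non-unit diagonal entries of the Smith normal form of xI - A over ℚ[x]) are x^3 + 4x - 4, each dividing the next. The characteristic polynomial is their product, x^3 + 4x - 4.

The rational canonical form is the block-diagonal matrix of companion matrices C(f_i):
R = [[0, 0, 4], [1, 0, -4], [0, 1, 0]].

Note the characteristic polynomial does not split into linear factors over ℚ, so A has no Jordan form over ℚ; the rational canonical form exists over any field.

R = [[0, 0, 4], [1, 0, -4], [0, 1, 0]]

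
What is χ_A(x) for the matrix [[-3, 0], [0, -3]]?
χ_A(x) = (x + 3)^2

xI - A = [[x + 3, 0], [0, x + 3]].

Expanding det(xI - A) along the first row:
det(xI - A) = + (x + 3)·det([[x + 3]]) - (0)·det([[0]]).

Evaluating gives χ_A(x) = x^2 + 6x + 9 = (x + 3)^2.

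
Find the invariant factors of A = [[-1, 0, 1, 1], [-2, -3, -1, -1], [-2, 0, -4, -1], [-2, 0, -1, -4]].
The Jordan structure of A has elementary divisors (x + 3)^2, (x + 3), (x + 3). Arranging the block sizes at each eigenvalue in decreasing order and taking row products gives the invariant factors.

Invariant factors (smallest first, each dividing the next): x + 3, x + 3, (x + 3)^2.

Check: the last factor (x + 3)^2 is the minimal polynomial, and the product (x + 3)^4 is the characteristic polynomial.

x + 3, x + 3, (x + 3)^2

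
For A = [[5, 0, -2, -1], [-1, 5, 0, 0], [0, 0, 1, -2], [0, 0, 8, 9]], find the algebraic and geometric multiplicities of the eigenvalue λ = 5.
The characteristic polynomial is (x - 5)^4, so the factor x - 5 appears with exponent 4: the algebraic multiplicity is 4.

rank(A - 5I) = 2, so the eigenspace has dimension 4 - 2 = 2: the geometric multiplicity is 2.

Since 2 < 4, A is not diagonalizable.

algebraic multiplicity 4, geometric multiplicity 2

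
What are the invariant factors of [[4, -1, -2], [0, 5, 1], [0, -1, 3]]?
The Jordan structure of A has elementary divisors (x - 4)^3. Arranging the block sizes at each eigenvalue in decreasing order and taking row products gives the invariant factors.

Invariant factors (smallest first, each dividing the next): (x - 4)^3.

Check: the last factor (x - 4)^3 is the minimal polynomial, and the product (x - 4)^3 is the characteristic polynomial.

(x - 4)^3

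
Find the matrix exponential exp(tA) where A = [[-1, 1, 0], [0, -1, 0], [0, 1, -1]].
e^{tA} = [[e^{-t}, t*e^{-t}, 0], [0, e^{-t}, 0], [0, t*e^{-t}, e^{-t}]]

A has Jordan form J = [[-1, 1, 0], [0, -1, 0], [0, 0, -1]] with A = PJP^{-1}, so e^{tA} = P e^{tJ} P^{-1}.

For a Jordan block J_k(λ), e^{tJ_k(λ)} = e^{λt} · (I + tN + t^2 N^2/2! + ... + t^{k-1} N^{k-1}/(k-1)!) where N is the nilpotent superdiagonal part.

Assembling the blocks and conjugating back gives the entries of e^{tA} as shown above.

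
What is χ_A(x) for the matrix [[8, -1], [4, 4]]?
xI - A = [[x - 8, 1], [-4, x - 4]].

Expanding det(xI - A) along the first row:
det(xI - A) = + (x - 8)·det([[x - 4]]) - (1)·det([[-4]]).

Evaluating gives χ_A(x) = x^2 - 12x + 36 = (x - 6)^2.

χ_A(x) = (x - 6)^2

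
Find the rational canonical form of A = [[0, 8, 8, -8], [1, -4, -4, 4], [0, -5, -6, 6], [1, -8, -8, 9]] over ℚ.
The invariant factors of A (the non-unit diagonal entries of the Smith normal form of xI - A over ℚ[x]) are (x - 2)(x - 1)(x + 2)^2, each dividing the next. The characteristic polynomial is their product, (x - 2)(x - 1)(x + 2)^2.

The rational canonical form is the block-diagonal matrix of companion matrices C(f_i):
R = [[0, 0, 0, -8], [1, 0, 0, 4], [0, 1, 0, 6], [0, 0, 1, -1]].

R = [[0, 0, 0, -8], [1, 0, 0, 4], [0, 1, 0, 6], [0, 0, 1, -1]]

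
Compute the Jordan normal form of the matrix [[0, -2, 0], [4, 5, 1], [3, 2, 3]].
J = [[2, 0, 0], [0, 3, 1], [0, 0, 3]]

The characteristic polynomial is det(xI - A) = (x - 3)^2(x - 2), so the eigenvalues are 2 (algebraic multiplicity 1), 3 (algebraic multiplicity 2).

For λ = 2: algebraic multiplicity 1 gives one 1×1 block.

For λ = 3: rank(A - 3I) = 2, rank((A - 3I)^2) = 1. The eigenspace has dimension 3 - 2 = 1, so there is 1 Jordan block; the rank sequence gives block sizes [2].

Assembling the blocks gives the Jordan form J above.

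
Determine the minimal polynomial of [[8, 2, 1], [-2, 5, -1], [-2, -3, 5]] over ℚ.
m_A(x) = (x - 6)^3

The characteristic polynomial factors as (x - 6)^3. The minimal polynomial is ∏(x - λ)^{k_λ} where k_λ is the size of the largest Jordan block at λ.

For λ = 6: rank(A - 6I) = 2, and the largest Jordan block has size 3 (the smallest k with rank((A - 6I)^k) = rank((A - 6I)^(k+1))).

So m_A(x) = (x - 6)^3.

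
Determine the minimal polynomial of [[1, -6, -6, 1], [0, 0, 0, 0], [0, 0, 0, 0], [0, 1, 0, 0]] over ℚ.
The characteristic polynomial factors as x^3(x - 1). The minimal polynomial is ∏(x - λ)^{k_λ} where k_λ is the size of the largest Jordan block at λ.

For λ = 0: rank(A) = 2, and the largest Jordan block has size 2 (the smallest k with rank(A^k) = rank(A^(k+1))).
For λ = 1: rank(A - I) = 3, and the largest Jordan block has size 1 (the smallest k with rank((A - I)^k) = rank((A - I)^(k+1))).

So m_A(x) = x^2(x - 1).

m_A(x) = x^2(x - 1)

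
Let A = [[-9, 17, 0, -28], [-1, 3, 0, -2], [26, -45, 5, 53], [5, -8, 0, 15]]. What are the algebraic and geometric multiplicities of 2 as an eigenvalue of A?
algebraic multiplicity 2, geometric multiplicity 1

The characteristic polynomial is (x - 5)^2(x - 2)^2, so the factor x - 2 appears with exponent 2: the algebraic multiplicity is 2.

rank(A - 2I) = 3, so the eigenspace has dimension 4 - 3 = 1: the geometric multiplicity is 1.

Since 1 < 2, A is not diagonalizable.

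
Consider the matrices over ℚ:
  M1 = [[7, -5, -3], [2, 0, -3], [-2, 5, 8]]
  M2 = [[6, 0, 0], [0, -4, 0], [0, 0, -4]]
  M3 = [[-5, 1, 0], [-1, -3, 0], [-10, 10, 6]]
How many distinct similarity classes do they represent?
3 classes: {M1}, {M2}, {M3}

Characteristic polynomials: χ_{M1} = (x - 5)^3, χ_{M2} = (x - 6)(x + 4)^2, χ_{M3} = (x - 6)(x + 4)^2.

{M1}: invariant factors x - 5, (x - 5)^2.

{M2}: invariant factors x + 4, (x - 6)(x + 4).

{M3}: invariant factors (x - 6)(x + 4)^2.

Matrices are similar if and only if their invariant-factor lists agree; the partition into similarity classes is {M1}, {M2}, {M3}.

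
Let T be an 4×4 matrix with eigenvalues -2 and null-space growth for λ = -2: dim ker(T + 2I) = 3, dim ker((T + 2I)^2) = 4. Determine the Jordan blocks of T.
λ = -2: successive nullity increments [3, 1] count blocks of size ≥ k; block sizes are [2, 1, 1].

Jordan blocks: (-2, 2), (-2, 1), (-2, 1)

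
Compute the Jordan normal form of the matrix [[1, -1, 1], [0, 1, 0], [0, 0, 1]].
The characteristic polynomial is det(xI - A) = (x - 1)^3, so the eigenvalues are 1 (algebraic multiplicity 3).

For λ = 1: rank(A - I) = 1, rank((A - I)^2) = 0. The eigenspace has dimension 3 - 1 = 2, so there are 2 Jordan blocks; the rank sequence gives block sizes [2, 1].

Assembling the blocks gives the Jordan form J above.

J = [[1, 1, 0], [0, 1, 0], [0, 0, 1]]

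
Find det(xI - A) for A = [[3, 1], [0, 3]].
χ_A(x) = (x - 3)^2

xI - A = [[x - 3, -1], [0, x - 3]].

Expanding det(xI - A) along the first row:
det(xI - A) = + (x - 3)·det([[x - 3]]) - (-1)·det([[0]]).

Evaluating gives χ_A(x) = x^2 - 6x + 9 = (x - 3)^2.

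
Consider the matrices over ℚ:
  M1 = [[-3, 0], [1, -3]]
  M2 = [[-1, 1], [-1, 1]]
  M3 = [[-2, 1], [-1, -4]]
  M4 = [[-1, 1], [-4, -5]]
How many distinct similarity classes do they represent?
2 classes: {M1, M3, M4}, {M2}

Characteristic polynomials: χ_{M1} = (x + 3)^2, χ_{M2} = x^2, χ_{M3} = (x + 3)^2, χ_{M4} = (x + 3)^2.

{M1, M3, M4}: invariant factors (x + 3)^2.

{M2}: invariant factors x^2.

Matrices are similar if and only if their invariant-factor lists agree; the partition into similarity classes is {M1, M3, M4}, {M2}.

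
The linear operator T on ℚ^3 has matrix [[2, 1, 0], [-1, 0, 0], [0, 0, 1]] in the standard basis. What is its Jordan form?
J = [[1, 1, 0], [0, 1, 0], [0, 0, 1]]

The characteristic polynomial is det(xI - A) = (x - 1)^3, so the eigenvalues are 1 (algebraic multiplicity 3).

For λ = 1: rank(A - I) = 1, rank((A - I)^2) = 0. The eigenspace has dimension 3 - 1 = 2, so there are 2 Jordan blocks; the rank sequence gives block sizes [2, 1].

Assembling the blocks gives the Jordan form J above.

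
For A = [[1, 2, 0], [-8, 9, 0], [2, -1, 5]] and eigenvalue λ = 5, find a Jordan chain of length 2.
We seek v_1 ∈ ker((A - 5I)^2) \ ker(A - 5I), then set v_{i+1} = (A - 5I) v_i.

One such chain is v_1 = [[-2, -3, 0]]^T, v_2 = [[2, 4, -1]]^T. Check: (A - 5I) v_2 = [[0, 0, 0]]^T = 0.

v_1 = [[-2, -3, 0]]^T, v_2 = [[2, 4, -1]]^T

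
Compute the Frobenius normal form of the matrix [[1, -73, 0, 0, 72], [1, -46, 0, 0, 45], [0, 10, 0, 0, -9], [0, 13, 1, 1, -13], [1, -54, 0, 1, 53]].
The invariant factors of A (the non-unit diagonal entries of the Smith normal form of xI - A over ℚ[x]) are (x - 3)(x^2 - 3x - 3)^2, each dividing the next. The characteristic polynomial is their product, (x - 3)(x^2 - 3x - 3)^2.

The rational canonical form is the block-diagonal matrix of companion matrices C(f_i):
R = [[0, 0, 0, 0, 27], [1, 0, 0, 0, 45], [0, 1, 0, 0, -9], [0, 0, 1, 0, -21], [0, 0, 0, 1, 9]].

Note the characteristic polynomial does not split into linear factors over ℚ, so A has no Jordan form over ℚ; the rational canonical form exists over any field.

R = [[0, 0, 0, 0, 27], [1, 0, 0, 0, 45], [0, 1, 0, 0, -9], [0, 0, 1, 0, -21], [0, 0, 0, 1, 9]]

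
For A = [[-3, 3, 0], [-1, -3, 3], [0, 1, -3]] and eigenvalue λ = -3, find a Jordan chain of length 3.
We seek v_1 ∈ ker((A + 3I)^3) \ ker((A + 3I)^2), then set v_{i+1} = (A + 3I) v_i.

One such chain is v_1 = [[-1, 0, 0]]^T, v_2 = [[0, 1, 0]]^T, v_3 = [[3, 0, 1]]^T. Check: (A + 3I) v_3 = [[0, 0, 0]]^T = 0.

v_1 = [[-1, 0, 0]]^T, v_2 = [[0, 1, 0]]^T, v_3 = [[3, 0, 1]]^T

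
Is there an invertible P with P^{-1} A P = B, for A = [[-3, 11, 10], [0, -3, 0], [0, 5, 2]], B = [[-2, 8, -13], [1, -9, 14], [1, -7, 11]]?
trace(A) = -4 but trace(B) = 0. The trace is a similarity invariant, so A and B are not similar.

No.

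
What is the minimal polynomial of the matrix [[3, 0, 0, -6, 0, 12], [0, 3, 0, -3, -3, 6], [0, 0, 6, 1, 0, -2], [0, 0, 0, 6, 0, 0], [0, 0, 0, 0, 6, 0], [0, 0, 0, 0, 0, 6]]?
The characteristic polynomial factors as (x - 6)^4(x - 3)^2. The minimal polynomial is ∏(x - λ)^{k_λ} where k_λ is the size of the largest Jordan block at λ.

For λ = 3: rank(A - 3I) = 4, and the largest Jordan block has size 1 (the smallest k with rank((A - 3I)^k) = rank((A - 3I)^(k+1))).
For λ = 6: rank(A - 6I) = 3, and the largest Jordan block has size 2 (the smallest k with rank((A - 6I)^k) = rank((A - 6I)^(k+1))).

So m_A(x) = (x - 6)^2(x - 3).

m_A(x) = (x - 6)^2(x - 3)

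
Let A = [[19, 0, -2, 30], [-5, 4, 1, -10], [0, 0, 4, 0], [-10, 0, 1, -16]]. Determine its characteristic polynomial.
χ_A(x) = (x - 4)^3(x + 1)

xI - A = [[x - 19, 0, 2, -30], [5, x - 4, -1, 10], [0, 0, x - 4, 0], [10, 0, -1, x + 16]].

Expanding det(xI - A) along the first row:
det(xI - A) = + (x - 19)·det([[x - 4, -1, 10], [0, x - 4, 0], [0, -1, x + 16]]) - (0)·det([[5, -1, 10], [0, x - 4, 0], [10, -1, x + 16]]) + (2)·det([[5, x - 4, 10], [0, 0, 0], [10, 0, x + 16]]) - (-30)·det([[5, x - 4, -1], [0, 0, x - 4], [10, 0, -1]]).

Evaluating gives χ_A(x) = x^4 - 11x^3 + 36x^2 - 16x - 64 = (x - 4)^3(x + 1).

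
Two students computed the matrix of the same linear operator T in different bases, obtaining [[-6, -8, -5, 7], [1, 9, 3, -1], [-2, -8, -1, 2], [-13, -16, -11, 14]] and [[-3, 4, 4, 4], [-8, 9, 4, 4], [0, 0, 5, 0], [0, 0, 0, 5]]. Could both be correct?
No.

Both have characteristic polynomial (x - 5)^3(x - 1), but the minimal polynomial of A is (x - 5)^2(x - 1) while the minimal polynomial of B is (x - 5)(x - 1). The minimal polynomial is a similarity invariant, so A and B are not similar.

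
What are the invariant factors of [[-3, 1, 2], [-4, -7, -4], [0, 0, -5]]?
The Jordan structure of A has elementary divisors (x + 5)^2, (x + 5). Arranging the block sizes at each eigenvalue in decreasing order and taking row products gives the invariant factors.

Invariant factors (smallest first, each dividing the next): x + 5, (x + 5)^2.

Check: the last factor (x + 5)^2 is the minimal polynomial, and the product (x + 5)^3 is the characteristic polynomial.

x + 5, (x + 5)^2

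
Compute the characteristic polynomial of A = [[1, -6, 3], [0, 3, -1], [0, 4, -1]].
xI - A = [[x - 1, 6, -3], [0, x - 3, 1], [0, -4, x + 1]].

Expanding det(xI - A) along the first row:
det(xI - A) = + (x - 1)·det([[x - 3, 1], [-4, x + 1]]) - (6)·det([[0, 1], [0, x + 1]]) + (-3)·det([[0, x - 3], [0, -4]]).

Evaluating gives χ_A(x) = x^3 - 3x^2 + 3x - 1 = (x - 1)^3.

χ_A(x) = (x - 1)^3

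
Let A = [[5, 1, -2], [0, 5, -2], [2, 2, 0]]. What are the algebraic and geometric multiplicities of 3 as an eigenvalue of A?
The characteristic polynomial is (x - 4)(x - 3)^2, so the factor x - 3 appears with exponent 2: the algebraic multiplicity is 2.

rank(A - 3I) = 2, so the eigenspace has dimension 3 - 2 = 1: the geometric multiplicity is 1.

Since 1 < 2, A is not diagonalizable.

algebraic multiplicity 2, geometric multiplicity 1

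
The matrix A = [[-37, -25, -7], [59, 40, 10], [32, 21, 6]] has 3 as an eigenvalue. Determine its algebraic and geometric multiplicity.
The characteristic polynomial is (x - 3)^3, so the factor x - 3 appears with exponent 3: the algebraic multiplicity is 3.

rank(A - 3I) = 2, so the eigenspace has dimension 3 - 2 = 1: the geometric multiplicity is 1.

Since 1 < 3, A is not diagonalizable.

algebraic multiplicity 3, geometric multiplicity 1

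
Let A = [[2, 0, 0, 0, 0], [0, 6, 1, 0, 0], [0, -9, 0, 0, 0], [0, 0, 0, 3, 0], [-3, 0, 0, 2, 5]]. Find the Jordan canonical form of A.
J = [[2, 0, 0, 0, 0], [0, 3, 1, 0, 0], [0, 0, 3, 0, 0], [0, 0, 0, 3, 0], [0, 0, 0, 0, 5]]

The characteristic polynomial is det(xI - A) = (x - 5)(x - 3)^3(x - 2), so the eigenvalues are 2 (algebraic multiplicity 1), 3 (algebraic multiplicity 3), 5 (algebraic multiplicity 1).

For λ = 2: algebraic multiplicity 1 gives one 1×1 block.

For λ = 3: rank(A - 3I) = 3, rank((A - 3I)^2) = 2. The eigenspace has dimension 5 - 3 = 2, so there are 2 Jordan blocks; the rank sequence gives block sizes [2, 1].

For λ = 5: algebraic multiplicity 1 gives one 1×1 block.

Assembling the blocks gives the Jordan form J above.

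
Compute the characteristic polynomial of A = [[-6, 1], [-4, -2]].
xI - A = [[x + 6, -1], [4, x + 2]].

Expanding det(xI - A) along the first row:
det(xI - A) = + (x + 6)·det([[x + 2]]) - (-1)·det([[4]]).

Evaluating gives χ_A(x) = x^2 + 8x + 16 = (x + 4)^2.

χ_A(x) = (x + 4)^2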